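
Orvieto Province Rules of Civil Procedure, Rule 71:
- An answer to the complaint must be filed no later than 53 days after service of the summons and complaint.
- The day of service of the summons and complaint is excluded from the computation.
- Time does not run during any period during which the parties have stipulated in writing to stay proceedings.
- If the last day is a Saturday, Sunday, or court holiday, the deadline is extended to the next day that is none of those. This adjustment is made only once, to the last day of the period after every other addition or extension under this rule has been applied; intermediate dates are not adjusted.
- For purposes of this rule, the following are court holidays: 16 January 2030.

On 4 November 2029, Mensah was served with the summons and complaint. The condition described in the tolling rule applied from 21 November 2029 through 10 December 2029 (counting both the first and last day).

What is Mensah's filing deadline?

January 17, 2030

53 days after 4 November 2029 is December 27, 2029.
From November 21, 2029 through December 10, 2029 inclusive is 20 days; tolling adds 20 days: December 27, 2029 + 20 days = January 16, 2030.
January 16, 2030 is a listed holiday. The next qualifying day is January 17, 2030.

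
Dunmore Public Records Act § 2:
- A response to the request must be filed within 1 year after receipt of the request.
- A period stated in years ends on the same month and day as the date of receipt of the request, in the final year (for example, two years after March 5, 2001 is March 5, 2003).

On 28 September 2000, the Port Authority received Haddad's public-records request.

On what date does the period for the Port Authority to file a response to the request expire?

September 28, 2001

1 year after 28 September 2000 is September 28, 2001.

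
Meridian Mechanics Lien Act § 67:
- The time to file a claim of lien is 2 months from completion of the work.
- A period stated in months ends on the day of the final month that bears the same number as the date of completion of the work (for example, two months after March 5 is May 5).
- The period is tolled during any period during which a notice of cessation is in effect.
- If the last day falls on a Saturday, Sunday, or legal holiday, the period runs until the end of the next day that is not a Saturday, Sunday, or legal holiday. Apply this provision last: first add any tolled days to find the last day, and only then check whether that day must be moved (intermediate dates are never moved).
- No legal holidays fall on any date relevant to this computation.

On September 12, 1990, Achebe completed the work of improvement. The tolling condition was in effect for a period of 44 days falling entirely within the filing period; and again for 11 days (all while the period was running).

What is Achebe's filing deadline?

January 7, 1991

2 months after September 12, 1990 is November 12, 1990.
Tolling adds 44 days: November 12, 1990 + 44 days = December 26, 1990.
Tolling adds 11 days: December 26, 1990 + 11 days = January 6, 1991.
January 6, 1991 is Sunday. The next qualifying day is January 7, 1991.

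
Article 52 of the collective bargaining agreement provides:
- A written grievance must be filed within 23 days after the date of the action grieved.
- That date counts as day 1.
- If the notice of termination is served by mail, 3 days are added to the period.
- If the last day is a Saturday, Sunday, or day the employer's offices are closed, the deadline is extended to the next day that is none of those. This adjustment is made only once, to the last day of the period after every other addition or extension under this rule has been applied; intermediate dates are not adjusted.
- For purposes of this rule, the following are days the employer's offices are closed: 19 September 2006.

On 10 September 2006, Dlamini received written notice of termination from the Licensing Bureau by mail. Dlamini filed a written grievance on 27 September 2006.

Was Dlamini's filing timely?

Yes

Counting 10 September 2006 as day 1, day 23 is October 2, 2006.
Service was by mail, adding 3 days: October 2, 2006 + 3 days = October 5, 2006.
October 5, 2006 is a Thursday and not a day the employer's offices are closed, so no extension applies.
The deadline is October 5, 2006; the filing on September 27, 2006 is on or before that date.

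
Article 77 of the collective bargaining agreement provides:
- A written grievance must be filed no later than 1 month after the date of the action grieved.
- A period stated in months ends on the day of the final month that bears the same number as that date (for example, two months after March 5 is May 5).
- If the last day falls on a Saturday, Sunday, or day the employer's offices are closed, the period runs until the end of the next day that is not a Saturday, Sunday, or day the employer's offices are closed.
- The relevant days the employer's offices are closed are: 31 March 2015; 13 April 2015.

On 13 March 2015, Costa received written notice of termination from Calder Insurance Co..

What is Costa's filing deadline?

April 14, 2015

1 month after 13 March 2015 is April 13, 2015.
April 13, 2015 is a listed holiday. The next qualifying day is April 14, 2015.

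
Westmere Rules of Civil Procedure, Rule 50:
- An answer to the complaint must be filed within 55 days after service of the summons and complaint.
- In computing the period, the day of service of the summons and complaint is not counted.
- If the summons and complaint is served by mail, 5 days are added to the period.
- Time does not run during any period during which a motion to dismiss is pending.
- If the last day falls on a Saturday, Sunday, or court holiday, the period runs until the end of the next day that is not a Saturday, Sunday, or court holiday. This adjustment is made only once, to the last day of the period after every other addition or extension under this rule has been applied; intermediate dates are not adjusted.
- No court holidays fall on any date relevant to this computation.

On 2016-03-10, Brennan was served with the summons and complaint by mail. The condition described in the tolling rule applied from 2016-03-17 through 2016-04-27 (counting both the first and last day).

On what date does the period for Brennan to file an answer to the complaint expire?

June 20, 2016

55 days after 2016-03-10 is May 4, 2016.
Service was by mail, adding 5 days: May 4, 2016 + 5 days = May 9, 2016.
From March 17, 2016 through April 27, 2016 inclusive is 42 days; tolling adds 42 days: May 9, 2016 + 42 days = June 20, 2016.
June 20, 2016 is a Monday and not a court holiday, so no extension applies.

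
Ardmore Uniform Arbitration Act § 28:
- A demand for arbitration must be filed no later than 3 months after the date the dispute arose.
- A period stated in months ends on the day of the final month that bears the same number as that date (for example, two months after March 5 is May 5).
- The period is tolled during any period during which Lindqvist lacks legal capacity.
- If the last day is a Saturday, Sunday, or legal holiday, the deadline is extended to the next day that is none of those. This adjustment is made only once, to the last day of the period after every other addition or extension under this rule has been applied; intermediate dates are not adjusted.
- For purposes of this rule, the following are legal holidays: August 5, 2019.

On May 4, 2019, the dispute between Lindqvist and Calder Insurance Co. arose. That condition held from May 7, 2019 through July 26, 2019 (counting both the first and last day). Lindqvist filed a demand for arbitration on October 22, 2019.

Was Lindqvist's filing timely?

Yes

3 months after May 4, 2019 is August 4, 2019.
From May 7, 2019 through July 26, 2019 inclusive is 81 days; tolling adds 81 days: August 4, 2019 + 81 days = October 24, 2019.
October 24, 2019 is a Thursday and not a legal holiday, so no extension applies.
The deadline is October 24, 2019; the filing on October 22, 2019 is on or before that date.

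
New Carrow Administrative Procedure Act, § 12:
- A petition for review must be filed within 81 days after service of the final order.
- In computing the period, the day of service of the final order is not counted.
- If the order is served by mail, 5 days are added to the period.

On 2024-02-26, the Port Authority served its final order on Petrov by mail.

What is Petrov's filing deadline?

81 days after 2024-02-26 is May 17, 2024.
Service was by mail, adding 5 days: May 17, 2024 + 5 days = May 22, 2024.

May 22, 2024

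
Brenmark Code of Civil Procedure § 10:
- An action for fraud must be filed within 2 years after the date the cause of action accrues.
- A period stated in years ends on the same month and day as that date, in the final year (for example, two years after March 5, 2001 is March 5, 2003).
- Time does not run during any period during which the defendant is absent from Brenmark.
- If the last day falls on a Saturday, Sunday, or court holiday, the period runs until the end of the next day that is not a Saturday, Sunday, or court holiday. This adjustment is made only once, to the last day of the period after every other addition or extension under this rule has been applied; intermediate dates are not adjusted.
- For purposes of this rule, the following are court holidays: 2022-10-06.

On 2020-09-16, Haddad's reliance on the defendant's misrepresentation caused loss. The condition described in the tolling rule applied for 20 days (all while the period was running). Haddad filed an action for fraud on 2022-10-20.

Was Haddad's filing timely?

2 years after 2020-09-16 is September 16, 2022.
Tolling adds 20 days: September 16, 2022 + 20 days = October 6, 2022.
October 6, 2022 is a listed holiday. The next qualifying day is October 7, 2022.
The deadline is October 7, 2022; the filing on October 20, 2022 is after that date.

No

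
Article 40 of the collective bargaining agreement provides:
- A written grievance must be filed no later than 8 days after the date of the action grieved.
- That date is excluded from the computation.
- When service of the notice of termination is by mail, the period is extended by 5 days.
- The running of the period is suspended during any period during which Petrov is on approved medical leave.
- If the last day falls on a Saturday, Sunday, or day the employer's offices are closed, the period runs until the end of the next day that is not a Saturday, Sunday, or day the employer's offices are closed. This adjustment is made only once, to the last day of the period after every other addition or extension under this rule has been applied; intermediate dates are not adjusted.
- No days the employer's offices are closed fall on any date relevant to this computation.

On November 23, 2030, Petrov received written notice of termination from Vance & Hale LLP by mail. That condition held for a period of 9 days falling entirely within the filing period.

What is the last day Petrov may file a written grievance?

December 16, 2030

8 days after November 23, 2030 is December 1, 2030.
Service was by mail, adding 5 days: December 1, 2030 + 5 days = December 6, 2030.
Tolling adds 9 days: December 6, 2030 + 9 days = December 15, 2030.
December 15, 2030 is Sunday. The next qualifying day is December 16, 2030.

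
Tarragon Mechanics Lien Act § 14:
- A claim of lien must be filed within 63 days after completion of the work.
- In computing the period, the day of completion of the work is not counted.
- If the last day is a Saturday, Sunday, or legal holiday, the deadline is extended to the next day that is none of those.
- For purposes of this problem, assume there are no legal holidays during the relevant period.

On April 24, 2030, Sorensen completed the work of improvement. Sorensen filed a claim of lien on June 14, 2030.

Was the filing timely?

Yes

63 days after April 24, 2030 is June 26, 2030.
June 26, 2030 is a Wednesday and not a legal holiday, so no extension applies.
The deadline is June 26, 2030; the filing on June 14, 2030 is on or before that date.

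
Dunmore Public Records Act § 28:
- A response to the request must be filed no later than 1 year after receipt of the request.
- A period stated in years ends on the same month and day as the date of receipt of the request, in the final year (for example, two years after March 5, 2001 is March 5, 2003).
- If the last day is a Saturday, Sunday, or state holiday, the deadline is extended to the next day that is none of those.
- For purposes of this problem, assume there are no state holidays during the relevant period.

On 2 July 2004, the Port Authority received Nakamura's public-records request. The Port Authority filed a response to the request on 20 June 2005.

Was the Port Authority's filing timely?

Yes

1 year after 2 July 2004 is July 2, 2005.
July 2, 2005 is Saturday; July 3, 2005 is Sunday. The next qualifying day is July 4, 2005.
The deadline is July 4, 2005; the filing on June 20, 2005 is on or before that date.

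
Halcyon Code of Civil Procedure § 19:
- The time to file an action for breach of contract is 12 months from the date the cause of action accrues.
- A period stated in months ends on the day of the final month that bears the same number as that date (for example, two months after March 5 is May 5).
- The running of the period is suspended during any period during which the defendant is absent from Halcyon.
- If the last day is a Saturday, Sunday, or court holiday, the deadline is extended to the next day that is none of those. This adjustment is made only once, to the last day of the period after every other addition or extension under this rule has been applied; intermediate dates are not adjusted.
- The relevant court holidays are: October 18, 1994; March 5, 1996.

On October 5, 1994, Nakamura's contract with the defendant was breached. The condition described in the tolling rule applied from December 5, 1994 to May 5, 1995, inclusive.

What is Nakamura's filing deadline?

March 6, 1996

12 months after October 5, 1994 is October 5, 1995.
From December 5, 1994 through May 5, 1995 inclusive is 152 days; tolling adds 152 days: October 5, 1995 + 152 days = March 5, 1996.
March 5, 1996 is a listed holiday. The next qualifying day is March 6, 1996.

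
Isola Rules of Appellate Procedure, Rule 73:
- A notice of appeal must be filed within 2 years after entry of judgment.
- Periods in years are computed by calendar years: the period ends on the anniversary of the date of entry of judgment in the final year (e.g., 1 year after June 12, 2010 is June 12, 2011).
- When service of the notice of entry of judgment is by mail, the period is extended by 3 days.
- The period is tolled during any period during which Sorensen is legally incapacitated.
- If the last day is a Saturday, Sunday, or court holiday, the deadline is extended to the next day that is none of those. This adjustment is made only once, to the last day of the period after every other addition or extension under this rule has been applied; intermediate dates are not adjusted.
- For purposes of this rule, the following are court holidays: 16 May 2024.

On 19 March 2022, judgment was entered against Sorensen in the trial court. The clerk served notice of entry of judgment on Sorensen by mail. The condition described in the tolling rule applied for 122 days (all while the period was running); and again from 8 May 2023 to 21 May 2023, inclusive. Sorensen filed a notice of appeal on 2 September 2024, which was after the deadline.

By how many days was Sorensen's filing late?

28 days

2 years after 19 March 2022 is March 19, 2024.
Service was by mail, adding 3 days: March 19, 2024 + 3 days = March 22, 2024.
Tolling adds 122 days: March 22, 2024 + 122 days = July 22, 2024.
From May 8, 2023 through May 21, 2023 inclusive is 14 days; tolling adds 14 days: July 22, 2024 + 14 days = August 5, 2024.
August 5, 2024 is a Monday and not a court holiday, so no extension applies.
The deadline is August 5, 2024; from August 5, 2024 to September 2, 2024 is 28 days.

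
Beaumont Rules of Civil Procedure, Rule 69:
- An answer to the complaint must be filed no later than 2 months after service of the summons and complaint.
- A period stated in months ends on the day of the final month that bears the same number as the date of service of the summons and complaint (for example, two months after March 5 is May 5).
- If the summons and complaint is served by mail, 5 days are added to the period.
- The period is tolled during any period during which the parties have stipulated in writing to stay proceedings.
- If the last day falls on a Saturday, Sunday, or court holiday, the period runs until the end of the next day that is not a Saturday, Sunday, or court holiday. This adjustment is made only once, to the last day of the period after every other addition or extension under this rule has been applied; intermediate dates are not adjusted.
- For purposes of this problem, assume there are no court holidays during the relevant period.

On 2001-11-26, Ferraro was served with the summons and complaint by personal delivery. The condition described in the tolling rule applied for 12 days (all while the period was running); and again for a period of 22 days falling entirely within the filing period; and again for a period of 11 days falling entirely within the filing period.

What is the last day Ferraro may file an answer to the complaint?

March 12, 2002

2 months after 2001-11-26 is January 26, 2002.
Service was not by mail, so no mail extension applies.
Tolling adds 12 days: January 26, 2002 + 12 days = February 7, 2002.
Tolling adds 22 days: February 7, 2002 + 22 days = March 1, 2002.
Tolling adds 11 days: March 1, 2002 + 11 days = March 12, 2002.
March 12, 2002 is a Tuesday and not a court holiday, so no extension applies.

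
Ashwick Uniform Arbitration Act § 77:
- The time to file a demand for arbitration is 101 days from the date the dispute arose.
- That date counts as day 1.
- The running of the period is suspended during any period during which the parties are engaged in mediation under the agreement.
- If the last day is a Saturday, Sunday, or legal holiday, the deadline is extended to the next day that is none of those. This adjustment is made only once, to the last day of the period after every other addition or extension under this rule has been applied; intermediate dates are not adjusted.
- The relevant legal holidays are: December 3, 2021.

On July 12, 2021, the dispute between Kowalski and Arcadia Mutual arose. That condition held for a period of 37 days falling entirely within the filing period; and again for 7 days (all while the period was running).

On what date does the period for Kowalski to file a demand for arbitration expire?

December 6, 2021

Counting July 12, 2021 as day 1, day 101 is October 20, 2021.
Tolling adds 37 days: October 20, 2021 + 37 days = November 26, 2021.
Tolling adds 7 days: November 26, 2021 + 7 days = December 3, 2021.
December 3, 2021 is a listed holiday; December 4, 2021 is Saturday; December 5, 2021 is Sunday. The next qualifying day is December 6, 2021.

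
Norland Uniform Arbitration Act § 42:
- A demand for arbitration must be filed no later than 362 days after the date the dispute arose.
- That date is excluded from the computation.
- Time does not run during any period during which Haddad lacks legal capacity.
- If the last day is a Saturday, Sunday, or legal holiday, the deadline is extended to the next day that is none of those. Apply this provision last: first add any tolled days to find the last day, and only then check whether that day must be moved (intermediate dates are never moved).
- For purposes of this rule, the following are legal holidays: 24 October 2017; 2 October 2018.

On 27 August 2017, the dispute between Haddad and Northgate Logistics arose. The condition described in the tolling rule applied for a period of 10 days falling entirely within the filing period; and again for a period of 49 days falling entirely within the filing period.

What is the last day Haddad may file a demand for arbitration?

October 22, 2018

362 days after 27 August 2017 is August 24, 2018.
Tolling adds 10 days: August 24, 2018 + 10 days = September 3, 2018.
Tolling adds 49 days: September 3, 2018 + 49 days = October 22, 2018.
October 22, 2018 is a Monday and not a legal holiday, so no extension applies.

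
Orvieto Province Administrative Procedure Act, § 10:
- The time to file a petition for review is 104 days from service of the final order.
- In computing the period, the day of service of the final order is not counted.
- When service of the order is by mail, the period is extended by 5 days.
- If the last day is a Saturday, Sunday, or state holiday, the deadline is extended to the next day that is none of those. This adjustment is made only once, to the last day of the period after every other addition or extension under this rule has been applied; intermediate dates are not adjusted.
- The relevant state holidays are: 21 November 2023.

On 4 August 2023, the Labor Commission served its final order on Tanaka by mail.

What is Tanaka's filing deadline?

November 22, 2023

104 days after 4 August 2023 is November 16, 2023.
Service was by mail, adding 5 days: November 16, 2023 + 5 days = November 21, 2023.
November 21, 2023 is a listed holiday. The next qualifying day is November 22, 2023.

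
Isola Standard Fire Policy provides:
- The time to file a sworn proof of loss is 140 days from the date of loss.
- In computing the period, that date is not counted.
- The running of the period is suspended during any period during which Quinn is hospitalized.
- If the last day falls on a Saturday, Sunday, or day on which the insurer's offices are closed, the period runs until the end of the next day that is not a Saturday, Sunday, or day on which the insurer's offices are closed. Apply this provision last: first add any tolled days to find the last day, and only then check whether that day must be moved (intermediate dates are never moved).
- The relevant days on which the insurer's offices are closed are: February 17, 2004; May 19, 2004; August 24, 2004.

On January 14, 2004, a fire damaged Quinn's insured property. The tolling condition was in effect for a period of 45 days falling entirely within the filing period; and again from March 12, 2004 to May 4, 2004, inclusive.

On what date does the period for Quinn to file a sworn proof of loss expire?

140 days after January 14, 2004 is June 2, 2004.
Tolling adds 45 days: June 2, 2004 + 45 days = July 17, 2004.
From March 12, 2004 through May 4, 2004 inclusive is 54 days; tolling adds 54 days: July 17, 2004 + 54 days = September 9, 2004.
September 9, 2004 is a Thursday and not a day on which the insurer's offices are closed, so no extension applies.

September 9, 2004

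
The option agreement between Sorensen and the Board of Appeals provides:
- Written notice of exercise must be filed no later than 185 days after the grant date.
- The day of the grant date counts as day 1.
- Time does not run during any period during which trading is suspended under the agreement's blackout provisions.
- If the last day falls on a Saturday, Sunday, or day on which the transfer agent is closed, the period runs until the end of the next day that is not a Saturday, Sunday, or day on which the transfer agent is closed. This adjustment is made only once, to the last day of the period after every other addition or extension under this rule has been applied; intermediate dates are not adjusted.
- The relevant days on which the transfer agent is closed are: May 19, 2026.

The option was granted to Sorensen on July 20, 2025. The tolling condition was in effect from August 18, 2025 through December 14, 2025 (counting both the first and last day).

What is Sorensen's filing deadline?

May 20, 2026

Counting July 20, 2025 as day 1, day 185 is January 20, 2026.
From August 18, 2025 through December 14, 2025 inclusive is 119 days; tolling adds 119 days: January 20, 2026 + 119 days = May 19, 2026.
May 19, 2026 is a listed holiday. The next qualifying day is May 20, 2026.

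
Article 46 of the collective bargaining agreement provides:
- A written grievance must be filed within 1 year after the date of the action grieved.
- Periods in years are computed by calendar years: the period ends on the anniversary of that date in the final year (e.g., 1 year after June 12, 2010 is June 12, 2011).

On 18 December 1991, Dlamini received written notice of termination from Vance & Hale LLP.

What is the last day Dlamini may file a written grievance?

December 18, 1992

1 year after 18 December 1991 is December 18, 1992.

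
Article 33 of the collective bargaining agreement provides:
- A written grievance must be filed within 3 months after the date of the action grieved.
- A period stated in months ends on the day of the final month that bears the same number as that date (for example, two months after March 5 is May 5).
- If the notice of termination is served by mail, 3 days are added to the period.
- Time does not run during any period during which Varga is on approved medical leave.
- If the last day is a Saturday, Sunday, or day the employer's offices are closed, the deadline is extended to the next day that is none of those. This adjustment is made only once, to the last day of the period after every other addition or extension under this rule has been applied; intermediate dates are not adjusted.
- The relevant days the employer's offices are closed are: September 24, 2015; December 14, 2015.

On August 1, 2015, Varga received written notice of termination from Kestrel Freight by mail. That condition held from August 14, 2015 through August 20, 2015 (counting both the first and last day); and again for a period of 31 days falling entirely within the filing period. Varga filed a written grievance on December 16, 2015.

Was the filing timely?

3 months after August 1, 2015 is November 1, 2015.
Service was by mail, adding 3 days: November 1, 2015 + 3 days = November 4, 2015.
From August 14, 2015 through August 20, 2015 inclusive is 7 days; tolling adds 7 days: November 4, 2015 + 7 days = November 11, 2015.
Tolling adds 31 days: November 11, 2015 + 31 days = December 12, 2015.
December 12, 2015 is Saturday; December 13, 2015 is Sunday; December 14, 2015 is a listed holiday. The next qualifying day is December 15, 2015.
The deadline is December 15, 2015; the filing on December 16, 2015 is after that date.

No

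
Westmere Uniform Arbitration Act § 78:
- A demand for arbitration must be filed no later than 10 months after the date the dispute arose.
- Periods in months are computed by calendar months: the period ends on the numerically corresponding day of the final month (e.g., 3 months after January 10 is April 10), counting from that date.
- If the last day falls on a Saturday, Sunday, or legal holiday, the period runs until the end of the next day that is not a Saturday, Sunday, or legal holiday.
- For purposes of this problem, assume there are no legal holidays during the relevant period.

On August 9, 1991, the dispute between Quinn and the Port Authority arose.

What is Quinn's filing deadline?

10 months after August 9, 1991 is June 9, 1992.
June 9, 1992 is a Tuesday and not a legal holiday, so no extension applies.

June 9, 1992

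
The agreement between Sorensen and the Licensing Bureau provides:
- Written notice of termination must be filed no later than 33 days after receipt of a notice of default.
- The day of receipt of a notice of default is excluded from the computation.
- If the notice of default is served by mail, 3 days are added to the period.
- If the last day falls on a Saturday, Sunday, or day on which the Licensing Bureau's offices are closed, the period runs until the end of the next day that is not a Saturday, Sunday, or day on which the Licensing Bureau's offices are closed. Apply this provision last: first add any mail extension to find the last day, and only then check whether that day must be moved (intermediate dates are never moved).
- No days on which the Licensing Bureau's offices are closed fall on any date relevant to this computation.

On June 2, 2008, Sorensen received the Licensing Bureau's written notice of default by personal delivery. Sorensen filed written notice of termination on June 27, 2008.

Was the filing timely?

33 days after June 2, 2008 is July 5, 2008.
Service was not by mail, so no mail extension applies.
July 5, 2008 is Saturday; July 6, 2008 is Sunday. The next qualifying day is July 7, 2008.
The deadline is July 7, 2008; the filing on June 27, 2008 is on or before that date.

Yes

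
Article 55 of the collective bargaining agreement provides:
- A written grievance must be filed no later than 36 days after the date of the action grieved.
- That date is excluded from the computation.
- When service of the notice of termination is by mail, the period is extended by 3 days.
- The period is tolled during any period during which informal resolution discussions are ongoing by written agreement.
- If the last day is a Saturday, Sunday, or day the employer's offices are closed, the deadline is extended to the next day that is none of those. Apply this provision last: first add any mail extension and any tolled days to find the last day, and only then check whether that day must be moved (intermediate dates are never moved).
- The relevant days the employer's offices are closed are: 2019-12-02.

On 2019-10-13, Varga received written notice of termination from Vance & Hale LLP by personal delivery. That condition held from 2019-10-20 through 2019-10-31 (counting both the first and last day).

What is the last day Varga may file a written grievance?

December 3, 2019

36 days after 2019-10-13 is November 18, 2019.
Service was not by mail, so no mail extension applies.
From October 20, 2019 through October 31, 2019 inclusive is 12 days; tolling adds 12 days: November 18, 2019 + 12 days = November 30, 2019.
November 30, 2019 is Saturday; December 1, 2019 is Sunday; December 2, 2019 is a listed holiday. The next qualifying day is December 3, 2019.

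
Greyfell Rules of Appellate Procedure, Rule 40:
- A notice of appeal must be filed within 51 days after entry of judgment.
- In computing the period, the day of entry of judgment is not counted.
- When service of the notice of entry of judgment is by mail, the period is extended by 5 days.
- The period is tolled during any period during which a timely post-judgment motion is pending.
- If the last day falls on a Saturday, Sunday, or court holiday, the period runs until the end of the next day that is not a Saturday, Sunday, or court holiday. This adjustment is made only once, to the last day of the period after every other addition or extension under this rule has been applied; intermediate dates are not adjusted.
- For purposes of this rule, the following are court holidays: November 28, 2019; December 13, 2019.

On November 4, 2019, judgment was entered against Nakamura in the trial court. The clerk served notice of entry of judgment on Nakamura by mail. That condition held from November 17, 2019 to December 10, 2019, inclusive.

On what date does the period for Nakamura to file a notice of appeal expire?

51 days after November 4, 2019 is December 25, 2019.
Service was by mail, adding 5 days: December 25, 2019 + 5 days = December 30, 2019.
From November 17, 2019 through December 10, 2019 inclusive is 24 days; tolling adds 24 days: December 30, 2019 + 24 days = January 23, 2020.
January 23, 2020 is a Thursday and not a court holiday, so no extension applies.

January 23, 2020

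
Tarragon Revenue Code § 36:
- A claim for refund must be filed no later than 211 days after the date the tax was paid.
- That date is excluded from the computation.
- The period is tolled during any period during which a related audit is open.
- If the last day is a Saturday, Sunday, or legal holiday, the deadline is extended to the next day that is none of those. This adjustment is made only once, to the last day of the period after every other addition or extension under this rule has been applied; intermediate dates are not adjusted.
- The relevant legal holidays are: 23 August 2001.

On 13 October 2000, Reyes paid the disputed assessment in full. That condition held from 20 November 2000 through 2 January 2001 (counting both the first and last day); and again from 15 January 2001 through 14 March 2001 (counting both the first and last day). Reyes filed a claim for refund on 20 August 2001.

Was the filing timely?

211 days after 13 October 2000 is May 12, 2001.
From November 20, 2000 through January 2, 2001 inclusive is 44 days; tolling adds 44 days: May 12, 2001 + 44 days = June 25, 2001.
From January 15, 2001 through March 14, 2001 inclusive is 59 days; tolling adds 59 days: June 25, 2001 + 59 days = August 23, 2001.
August 23, 2001 is a listed holiday. The next qualifying day is August 24, 2001.
The deadline is August 24, 2001; the filing on August 20, 2001 is on or before that date.

Yes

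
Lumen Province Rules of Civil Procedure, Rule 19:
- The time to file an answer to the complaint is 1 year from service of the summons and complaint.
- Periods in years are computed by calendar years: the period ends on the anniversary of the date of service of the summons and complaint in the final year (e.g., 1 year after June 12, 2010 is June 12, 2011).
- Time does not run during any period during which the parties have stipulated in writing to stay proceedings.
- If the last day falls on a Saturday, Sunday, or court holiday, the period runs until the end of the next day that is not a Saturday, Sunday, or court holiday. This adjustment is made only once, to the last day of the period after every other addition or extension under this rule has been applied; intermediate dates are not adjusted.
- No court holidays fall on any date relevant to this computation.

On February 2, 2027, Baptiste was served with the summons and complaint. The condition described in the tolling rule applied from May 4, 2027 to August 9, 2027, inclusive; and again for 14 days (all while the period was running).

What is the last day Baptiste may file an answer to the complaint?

May 24, 2028

1 year after February 2, 2027 is February 2, 2028.
From May 4, 2027 through August 9, 2027 inclusive is 98 days; tolling adds 98 days: February 2, 2028 + 98 days = May 10, 2028.
Tolling adds 14 days: May 10, 2028 + 14 days = May 24, 2028.
May 24, 2028 is a Wednesday and not a court holiday, so no extension applies.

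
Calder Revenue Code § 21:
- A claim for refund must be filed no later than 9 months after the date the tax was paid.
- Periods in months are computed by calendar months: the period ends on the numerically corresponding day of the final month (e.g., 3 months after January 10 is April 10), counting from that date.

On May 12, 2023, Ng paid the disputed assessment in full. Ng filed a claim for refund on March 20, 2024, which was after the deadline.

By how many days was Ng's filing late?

37 days

9 months after May 12, 2023 is February 12, 2024.
The deadline is February 12, 2024; from February 12, 2024 to March 20, 2024 is 37 days.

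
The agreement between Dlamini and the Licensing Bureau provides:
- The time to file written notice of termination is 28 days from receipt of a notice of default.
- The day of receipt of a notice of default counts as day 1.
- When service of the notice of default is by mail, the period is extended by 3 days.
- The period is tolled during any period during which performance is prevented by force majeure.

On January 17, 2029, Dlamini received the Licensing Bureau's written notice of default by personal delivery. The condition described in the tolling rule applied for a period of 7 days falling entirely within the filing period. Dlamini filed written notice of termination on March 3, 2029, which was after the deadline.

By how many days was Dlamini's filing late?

Counting January 17, 2029 as day 1, day 28 is February 13, 2029.
Service was not by mail, so no mail extension applies.
Tolling adds 7 days: February 13, 2029 + 7 days = February 20, 2029.
The deadline is February 20, 2029; from February 20, 2029 to March 3, 2029 is 11 days.

11 days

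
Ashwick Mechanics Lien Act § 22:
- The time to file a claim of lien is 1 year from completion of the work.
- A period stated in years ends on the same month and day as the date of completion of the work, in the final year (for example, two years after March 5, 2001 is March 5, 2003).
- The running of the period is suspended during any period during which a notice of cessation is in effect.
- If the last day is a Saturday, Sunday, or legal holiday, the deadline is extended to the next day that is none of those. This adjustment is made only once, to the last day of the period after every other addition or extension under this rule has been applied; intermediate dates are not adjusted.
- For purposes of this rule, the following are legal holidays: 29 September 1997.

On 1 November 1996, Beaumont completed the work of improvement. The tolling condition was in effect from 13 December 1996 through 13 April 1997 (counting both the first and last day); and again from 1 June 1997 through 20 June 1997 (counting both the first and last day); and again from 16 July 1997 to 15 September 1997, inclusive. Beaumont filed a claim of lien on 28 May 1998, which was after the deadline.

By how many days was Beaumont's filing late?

1 year after 1 November 1996 is November 1, 1997.
From December 13, 1996 through April 13, 1997 inclusive is 122 days; tolling adds 122 days: November 1, 1997 + 122 days = March 3, 1998.
From June 1, 1997 through June 20, 1997 inclusive is 20 days; tolling adds 20 days: March 3, 1998 + 20 days = March 23, 1998.
From July 16, 1997 through September 15, 1997 inclusive is 62 days; tolling adds 62 days: March 23, 1998 + 62 days = May 24, 1998.
May 24, 1998 is Sunday. The next qualifying day is May 25, 1998.
The deadline is May 25, 1998; from May 25, 1998 to May 28, 1998 is 3 days.

3 days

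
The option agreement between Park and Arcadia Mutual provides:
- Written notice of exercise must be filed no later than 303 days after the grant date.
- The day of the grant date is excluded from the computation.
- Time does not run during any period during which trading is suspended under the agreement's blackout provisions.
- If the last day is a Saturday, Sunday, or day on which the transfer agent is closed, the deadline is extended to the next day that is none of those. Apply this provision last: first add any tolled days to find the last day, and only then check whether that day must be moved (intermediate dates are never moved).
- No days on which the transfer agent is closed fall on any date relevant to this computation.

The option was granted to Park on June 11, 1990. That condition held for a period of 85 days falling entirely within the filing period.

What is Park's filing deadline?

303 days after June 11, 1990 is April 10, 1991.
Tolling adds 85 days: April 10, 1991 + 85 days = July 4, 1991.
July 4, 1991 is a Thursday and not a day on which the transfer agent is closed, so no extension applies.

July 4, 1991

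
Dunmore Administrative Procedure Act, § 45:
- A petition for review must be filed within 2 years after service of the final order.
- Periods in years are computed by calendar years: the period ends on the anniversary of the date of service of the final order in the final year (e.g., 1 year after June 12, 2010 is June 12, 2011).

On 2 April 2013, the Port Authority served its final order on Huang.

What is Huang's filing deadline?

April 2, 2015

2 years after 2 April 2013 is April 2, 2015.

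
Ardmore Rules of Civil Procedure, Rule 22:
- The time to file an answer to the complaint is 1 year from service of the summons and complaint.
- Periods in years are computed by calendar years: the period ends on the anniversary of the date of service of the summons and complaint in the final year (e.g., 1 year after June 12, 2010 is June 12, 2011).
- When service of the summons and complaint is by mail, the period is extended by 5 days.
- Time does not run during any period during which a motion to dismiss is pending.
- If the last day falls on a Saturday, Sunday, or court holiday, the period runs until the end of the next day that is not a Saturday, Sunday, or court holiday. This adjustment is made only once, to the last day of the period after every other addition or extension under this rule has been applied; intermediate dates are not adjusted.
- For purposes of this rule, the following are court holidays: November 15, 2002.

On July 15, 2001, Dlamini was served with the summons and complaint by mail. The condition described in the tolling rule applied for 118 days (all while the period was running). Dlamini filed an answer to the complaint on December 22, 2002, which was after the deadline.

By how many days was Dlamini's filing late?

34 days

1 year after July 15, 2001 is July 15, 2002.
Service was by mail, adding 5 days: July 15, 2002 + 5 days = July 20, 2002.
Tolling adds 118 days: July 20, 2002 + 118 days = November 15, 2002.
November 15, 2002 is a listed holiday; November 16, 2002 is Saturday; November 17, 2002 is Sunday. The next qualifying day is November 18, 2002.
The deadline is November 18, 2002; from November 18, 2002 to December 22, 2002 is 34 days.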